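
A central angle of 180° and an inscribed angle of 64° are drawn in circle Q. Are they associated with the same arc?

By the inscribed angle theorem, the inscribed angle for a central angle of 180° should be 180° / 2 = 90°.
The given inscribed angle is 64°, which does not equal 90°.
Therefore, no, they do not correspond to the same arc.

No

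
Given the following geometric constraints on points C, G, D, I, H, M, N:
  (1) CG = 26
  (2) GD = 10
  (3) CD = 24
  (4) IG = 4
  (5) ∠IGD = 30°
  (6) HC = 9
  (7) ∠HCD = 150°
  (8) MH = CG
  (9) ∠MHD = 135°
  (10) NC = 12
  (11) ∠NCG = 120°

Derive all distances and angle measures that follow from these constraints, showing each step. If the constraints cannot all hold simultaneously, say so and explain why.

The constraints are consistent.

From the given relations:
  MH = CG = 26

Step 1: From GC = 26, CN = 12, and ∠GCN = 120°, by the law of cosines:
  GN² = GC² + CN² - 2·GC·CN·cos(120°) = 676 + 144 + 312 = 1132
  GN ≈ 33.65

Step 2: From DG = 10, GI = 4, and ∠DGI = 30°, by the law of cosines:
  DI² = DG² + GI² - 2·DG·GI·cos(30°) = 100 + 16 - 69.28 = 46.72
  DI ≈ 6.84

Step 3: From DC = 24, CH = 9, and ∠DCH = 150°, by the law of cosines:
  DH² = DC² + CH² - 2·DC·CH·cos(150°) = 576 + 81 + 374.1 = 1031
  DH ≈ 32.11

Step 4: From CD = 24, CG = 26, DG = 10, by the inverse law of cosines:
  cos(∠DCG) = (CD² + CG² - DG²) / (2·CD·CG)
  ∠DCG = 22.62°

Step 5: From GC = 26, GD = 10, CD = 24, by the inverse law of cosines:
  cos(∠CGD) = (GC² + GD² - CD²) / (2·GC·GD)
  ∠CGD = 67.38°

Step 6: From DC = 24, DG = 10, CG = 26, by the inverse law of cosines:
  cos(∠CDG) = (DC² + DG² - CG²) / (2·DC·DG)
  ∠CDG = 90°

Step 7: From DH = 32.11, HM = 26, and ∠DHM = 135°, by the law of cosines:
  DM² = DH² + HM² - 2·DH·HM·cos(135°) = 1031 + 676 + 1181 = 2888
  DM ≈ 53.74

Step 8: From GC = 26, GN = 33.65, CN = 12, by the inverse law of cosines:
  cos(∠CGN) = (GC² + GN² - CN²) / (2·GC·GN)
  ∠CGN = 17.99°

Step 9: From DC = 24, DH = 32.11, CH = 9, by the inverse law of cosines:
  cos(∠CDH) = (DC² + DH² - CH²) / (2·DC·DH)
  ∠CDH = 8.06°

Step 10: From DG = 10, DI = 6.84, GI = 4, by the inverse law of cosines:
  cos(∠GDI) = (DG² + DI² - GI²) / (2·DG·DI)
  ∠GDI = 17.01°

Step 11: From ID = 6.84, IG = 4, DG = 10, by the inverse law of cosines:
  cos(∠DIG) = (ID² + IG² - DG²) / (2·ID·IG)
  ∠DIG = 132.99°

Step 12: From HC = 9, HD = 32.11, CD = 24, by the inverse law of cosines:
  cos(∠CHD) = (HC² + HD² - CD²) / (2·HC·HD)
  ∠CHD = 21.94°

Step 13: From NC = 12, NG = 33.65, CG = 26, by the inverse law of cosines:
  cos(∠CNG) = (NC² + NG² - CG²) / (2·NC·NG)
  ∠CNG = 42.01°

Step 14: From DH = 32.11, DM = 53.74, HM = 26, by the inverse law of cosines:
  cos(∠HDM) = (DH² + DM² - HM²) / (2·DH·DM)
  ∠HDM = 20.01°

Step 15: From MD = 53.74, MH = 26, DH = 32.11, by the inverse law of cosines:
  cos(∠DMH) = (MD² + MH² - DH²) / (2·MD·MH)
  ∠DMH = 24.99°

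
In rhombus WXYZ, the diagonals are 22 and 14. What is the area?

The diagonals of a rhombus divide it into four right triangles.
Each triangle has legs 22/ 2 = 11 and 14/2 = 7, so each has area (1/2)*11*7 = 77/2.
Four such triangles give total area = (d1 * d2) / 2 = 154.

154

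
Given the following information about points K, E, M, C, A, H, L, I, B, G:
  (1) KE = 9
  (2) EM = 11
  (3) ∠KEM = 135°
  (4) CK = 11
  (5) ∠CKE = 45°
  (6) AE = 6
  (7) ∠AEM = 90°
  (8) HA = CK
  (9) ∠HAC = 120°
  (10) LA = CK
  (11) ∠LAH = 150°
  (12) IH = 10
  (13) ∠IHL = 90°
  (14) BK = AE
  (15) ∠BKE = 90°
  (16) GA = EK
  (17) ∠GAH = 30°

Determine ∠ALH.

From the given relations: LA = CK = 11; HA = CK = 11.
Step 1: By the law of cosines on triangle LAH: LH² = 11² + 11² − 2·11·11·cos(150°) = 451.58, so LH ≈ 21.25.
Step 2: By the inverse law of cosines on triangle ALH: cos(∠ALH) = (11² + 21.25² − 11²) / (2·11·21.25) = 451.58/467.51 = 0.9659, so ∠ALH = 15°.

Therefore, the measure of angle ∠ALH = 15°.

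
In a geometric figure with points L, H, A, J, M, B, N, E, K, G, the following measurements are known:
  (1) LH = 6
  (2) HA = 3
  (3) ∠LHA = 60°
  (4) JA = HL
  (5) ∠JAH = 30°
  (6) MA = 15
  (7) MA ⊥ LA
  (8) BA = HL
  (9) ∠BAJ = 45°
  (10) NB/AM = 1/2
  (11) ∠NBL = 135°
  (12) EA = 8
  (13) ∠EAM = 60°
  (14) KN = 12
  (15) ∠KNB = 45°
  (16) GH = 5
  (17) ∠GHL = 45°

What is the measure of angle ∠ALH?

Step 1: By the law of cosines on triangle LHA: LA² = 6² + 3² − 2·6·3·cos(60°) = 27, so LA = 3·√3.
Step 2: By the inverse law of cosines on triangle ALH: cos(∠ALH) = ((3·√3)² + 6² − 3²) / (2·3·√3·6) = 54/62.35 = 0.866, so ∠ALH = 30°.

Therefore, the measure of angle ∠ALH = 30°.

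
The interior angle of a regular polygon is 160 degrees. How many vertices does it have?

Each interior angle of a regular n-gon is (n - 2) * 180 / n.
Setting this equal to 160:
(n - 2) * 180 / n = 160
Each exterior angle = 180 - 160 = 20 degrees.
Since exterior angles sum to 360: n = 360 / 20 = 18.

18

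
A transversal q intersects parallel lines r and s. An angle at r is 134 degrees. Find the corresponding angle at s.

Corresponding angles are equal: 134 degrees.

134 degrees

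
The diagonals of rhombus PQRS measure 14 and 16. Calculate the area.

Area of a rhombus = (d1 * d2) / 2
Area = (14 * 16) / 2
Area = 224 / 2
Area = 112

112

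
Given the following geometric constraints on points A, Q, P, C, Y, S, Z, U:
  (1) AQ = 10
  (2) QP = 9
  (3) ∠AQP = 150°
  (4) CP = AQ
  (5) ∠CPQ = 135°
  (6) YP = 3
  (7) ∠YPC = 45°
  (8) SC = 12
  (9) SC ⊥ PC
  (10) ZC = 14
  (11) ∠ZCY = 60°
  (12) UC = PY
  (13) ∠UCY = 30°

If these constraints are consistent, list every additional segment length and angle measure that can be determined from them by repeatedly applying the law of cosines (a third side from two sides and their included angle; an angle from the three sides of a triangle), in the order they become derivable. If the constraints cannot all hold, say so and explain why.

The constraints are consistent. Derivable facts, in order:
After 1 step:
- AP ≈ 18.35
- CY ≈ 8.16
- PS = 2·√61
- QC ≈ 17.56
After 2 steps:
- YU ≈ 5.76
- YZ ≈ 12.18
- ∠APQ = 15.81°
- ∠CPS = 50.19°
- ∠CQP = 23.75°
- ∠CSP = 39.81°
- ∠CYP = 119.93°
- ∠PAQ = 14.19°
- ∠PCQ = 21.25°
- ∠PCY = 15.07°
After 3 steps:
- ∠CUY = 134.91°
- ∠CYU = 15.09°
- ∠CYZ = 84.54°
- ∠CZY = 35.46°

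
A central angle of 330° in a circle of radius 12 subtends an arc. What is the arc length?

Arc length = 2π(12)(11/12) = 22*pi

22*pi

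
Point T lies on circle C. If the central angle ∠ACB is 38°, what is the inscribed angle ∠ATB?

By the inscribed angle theorem, the inscribed angle is half the central angle.
Inscribed angle = 38° / 2 = 19°

19°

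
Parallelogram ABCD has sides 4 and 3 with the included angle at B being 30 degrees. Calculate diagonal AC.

Law of cosines: d^2 = 4^2 + 3^2 - 2(4)(3)cos(30°) = 25 - 12*sqrt(3), so d = sqrt(25 - 12*sqrt(3)).

sqrt(25 - 12*sqrt(3))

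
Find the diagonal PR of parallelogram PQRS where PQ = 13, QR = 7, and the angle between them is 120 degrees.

Law of cosines: d^2 = 13^2 + 7^2 - 2(13)(7)cos(120°) = 309, so d = sqrt(309).

sqrt(309)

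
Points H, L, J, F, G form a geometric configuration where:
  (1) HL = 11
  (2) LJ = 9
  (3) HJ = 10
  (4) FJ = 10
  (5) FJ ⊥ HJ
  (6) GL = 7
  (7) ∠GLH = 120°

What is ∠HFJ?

Step 1: By the law of cosines on triangle FJH: FH² = 10² + 10² − 2·10·10·cos(90°) = 200, so FH = 10·√2.
Step 2: By the inverse law of cosines on triangle HFJ: cos(∠HFJ) = ((10·√2)² + 10² − 10²) / (2·10·√2·10) = 200/282.84 = 0.7071, so ∠HFJ = 45°.

Therefore, the measure of angle ∠HFJ = 45°.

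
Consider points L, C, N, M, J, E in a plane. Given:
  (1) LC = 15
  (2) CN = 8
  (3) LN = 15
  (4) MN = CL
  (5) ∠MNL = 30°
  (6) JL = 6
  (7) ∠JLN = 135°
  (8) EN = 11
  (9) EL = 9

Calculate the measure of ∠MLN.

From the given relations: MN = CL = 15.
Step 1: By the law of cosines on triangle LNM: LM² = 15² + 15² − 2·15·15·cos(30°) = 60.29, so LM ≈ 7.76.
Step 2: By the inverse law of cosines on triangle MLN: cos(∠MLN) = (7.76² + 15² − 15²) / (2·7.76·15) = 60.29/232.94 = 0.2588, so ∠MLN = 75°.

Therefore, the measure of angle ∠MLN = 75°.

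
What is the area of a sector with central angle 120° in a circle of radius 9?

Sector area = πr² × θ/360
= π × 9² × 1/3
= π × 81 × 1/3
= 27*pi

27*pi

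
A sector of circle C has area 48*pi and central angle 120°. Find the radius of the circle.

The sector covers 120°/360° = 1/3 of the full circle.
Full circle area = 48*pi / 1/3 = 144*pi.
Since full area = πr², we get r² = 144*pi/π = 144, so r = 12.

12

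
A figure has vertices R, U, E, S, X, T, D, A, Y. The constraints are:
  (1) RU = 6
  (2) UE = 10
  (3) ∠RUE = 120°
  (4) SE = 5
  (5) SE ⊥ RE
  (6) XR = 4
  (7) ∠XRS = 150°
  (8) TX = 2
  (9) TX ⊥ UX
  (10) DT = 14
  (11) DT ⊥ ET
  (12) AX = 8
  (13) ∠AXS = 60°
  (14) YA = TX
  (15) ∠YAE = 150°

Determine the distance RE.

Step 1: By the law of cosines on triangle RUE: RE² = 6² + 10² − 2·6·10·cos(120°) = 196, so RE = 14.

Therefore, the length of RE = 14.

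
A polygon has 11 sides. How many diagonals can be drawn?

Each of the 11 vertices connects to 8 non-adjacent vertices via diagonals.
Total connections = 11 × 8 = 88, but each diagonal is counted twice.
Number of diagonals = 88 / 2 = 44.

44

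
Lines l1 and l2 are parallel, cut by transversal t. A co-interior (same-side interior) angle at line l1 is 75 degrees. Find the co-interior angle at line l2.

Co-interior angles (same-side interior) formed by parallel lines and a transversal are supplementary (sum to 180 degrees).
The given angle is 75 degrees.
The co-interior angle = 180 - 75 = 105 degrees.

105 degrees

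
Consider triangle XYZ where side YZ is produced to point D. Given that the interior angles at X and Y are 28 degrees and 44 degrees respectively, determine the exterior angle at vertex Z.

By the exterior angle theorem, an exterior angle of a triangle equals the sum of the two remote interior angles.
Exterior angle = angle X + angle Y
Exterior angle = 28 + 44 = 72 degrees

72 degrees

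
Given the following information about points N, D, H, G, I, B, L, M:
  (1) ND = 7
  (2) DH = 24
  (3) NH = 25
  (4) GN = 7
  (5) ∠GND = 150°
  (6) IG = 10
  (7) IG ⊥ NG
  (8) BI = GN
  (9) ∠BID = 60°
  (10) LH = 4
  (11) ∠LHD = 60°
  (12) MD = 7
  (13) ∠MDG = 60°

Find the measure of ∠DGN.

Step 1: By the law of cosines on triangle GND: GD² = 7² + 7² − 2·7·7·cos(150°) = 182.87, so GD ≈ 13.52.
Step 2: By the inverse law of cosines on triangle DGN: cos(∠DGN) = (13.52² + 7² − 7²) / (2·13.52·7) = 182.87/189.32 = 0.9659, so ∠DGN = 15°.

Therefore, the measure of angle ∠DGN = 15°.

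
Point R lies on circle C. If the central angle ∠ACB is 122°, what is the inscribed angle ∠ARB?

By the inscribed angle theorem, the inscribed angle is half the central angle.
Inscribed angle = 122° / 2 = 61°

61°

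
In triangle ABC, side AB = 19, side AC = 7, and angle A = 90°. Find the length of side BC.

Since angle A = 90°, this is a right triangle and the law of cosines reduces to the Pythagorean theorem.
BC^2 = 19^2 + 7^2 = 410
BC = sqrt(410)

sqrt(410)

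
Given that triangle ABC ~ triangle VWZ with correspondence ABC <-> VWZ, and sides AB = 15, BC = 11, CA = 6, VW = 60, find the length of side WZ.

Since the triangles are similar, the ratio of corresponding sides is constant.
Scale factor k = VW / AB = 60 / 15 = 4
WZ = k * BC = 4 * 11 = 44

44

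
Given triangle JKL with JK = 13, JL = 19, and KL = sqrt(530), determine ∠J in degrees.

When all three sides of a triangle are known, the law of cosines can be rearranged to find any angle.
cos(C) = (a² + b² - c²) / (2ab) gives cos(J) = 0.
Taking the inverse cosine: J = 90°.

90°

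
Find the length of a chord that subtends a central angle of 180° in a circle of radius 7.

Chord length = 2r sin(θ/2)
= 2 × 7 × sin(180°/2)
= 2 × 7 × sin(90°)
= 14

14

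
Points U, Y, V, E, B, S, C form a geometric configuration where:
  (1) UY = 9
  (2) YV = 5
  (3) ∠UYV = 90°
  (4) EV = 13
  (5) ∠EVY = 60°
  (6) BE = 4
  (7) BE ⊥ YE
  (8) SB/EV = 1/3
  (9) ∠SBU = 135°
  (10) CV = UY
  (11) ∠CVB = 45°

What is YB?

Step 1: By the law of cosines on triangle EVY: EY² = 13² + 5² − 2·13·5·cos(60°) = 129, so EY = √129.
Step 2: By the law of cosines on triangle YEB: YB² = √129² + 4² − 2·√129·4·cos(90°) = 145, so YB = √145.

Therefore, the length of YB = √145.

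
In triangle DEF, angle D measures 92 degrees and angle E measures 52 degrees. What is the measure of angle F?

The interior angles sum to 180°: angle F = 180 - 92 - 52 = 36°.
The triangle is obtuse (angles 92°, 52°, 36°).

36 degrees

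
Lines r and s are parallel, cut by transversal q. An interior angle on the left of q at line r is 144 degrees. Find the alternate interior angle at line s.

Alternate interior angles are equal: 144 degrees.

144 degrees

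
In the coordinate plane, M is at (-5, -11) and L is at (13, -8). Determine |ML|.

The horizontal distance is |13 - -5| = 18 and the vertical distance is |-8 - -11| = 3.
By the Pythagorean theorem, d = sqrt(18^2 + 3^2) = sqrt(333) = 3*sqrt(37).

3*sqrt(37)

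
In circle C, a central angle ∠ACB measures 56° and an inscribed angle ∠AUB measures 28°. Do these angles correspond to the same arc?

By the inscribed angle theorem, if both angles subtend the same arc, the inscribed angle must be half the central angle.
Half of 56° = 28°, which equals the given inscribed angle of 28°.
Therefore, yes, they correspond to the same arc.

Yes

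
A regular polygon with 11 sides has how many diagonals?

Total line segments between 11 vertices = C(11,2) = 55.
Subtract the 11 sides: 55 - 11 = 44 diagonals.

44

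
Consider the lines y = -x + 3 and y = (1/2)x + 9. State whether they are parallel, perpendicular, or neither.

Slope of line 1: m1 = -1
Slope of line 2: m2 = 1/2
m1 != m2 and m1*m2 = -1/2 != -1. Neither.

Neither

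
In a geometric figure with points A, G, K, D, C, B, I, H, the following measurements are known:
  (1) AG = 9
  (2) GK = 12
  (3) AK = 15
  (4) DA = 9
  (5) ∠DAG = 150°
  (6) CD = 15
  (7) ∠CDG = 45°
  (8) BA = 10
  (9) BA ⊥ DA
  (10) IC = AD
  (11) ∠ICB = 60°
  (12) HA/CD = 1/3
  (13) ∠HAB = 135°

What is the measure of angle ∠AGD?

Step 1: By the law of cosines on triangle GAD: GD² = 9² + 9² − 2·9·9·cos(150°) = 302.3, so GD ≈ 17.39.
Step 2: By the inverse law of cosines on triangle AGD: cos(∠AGD) = (9² + 17.39² − 9²) / (2·9·17.39) = 302.3/312.96 = 0.9659, so ∠AGD = 15°.

Therefore, the measure of angle ∠AGD = 15°.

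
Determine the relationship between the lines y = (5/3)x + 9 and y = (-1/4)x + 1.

Slope of line 1: m1 = 5/3
Slope of line 2: m2 = -1/4
m1 != m2 and m1*m2 = -5/12 != -1. Neither.

Neither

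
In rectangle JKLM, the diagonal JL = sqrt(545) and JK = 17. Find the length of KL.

The diagonal of a rectangle forms a right triangle with the two sides.
Rearranging the Pythagorean theorem: missing side = sqrt(d^2 - known^2).
= sqrt(545 - 289) = sqrt(256) = 16.

16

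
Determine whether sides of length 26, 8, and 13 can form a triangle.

Check the triangle inequality: 8 + 13 = 21 ≤ 26.
Since the sum of two sides does not exceed the third, no triangle can be formed.

No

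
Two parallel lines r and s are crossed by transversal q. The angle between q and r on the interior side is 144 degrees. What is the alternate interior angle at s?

Alternate interior angles lie on opposite sides of the transversal, between the parallel lines.
By the alternate interior angle theorem, they are equal: 144 degrees.

144 degrees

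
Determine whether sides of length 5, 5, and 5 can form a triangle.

Check all three triangle inequalities:
5 + 5 = 10 > 5 ✓
5 + 5 = 10 > 5 ✓
5 + 5 = 10 > 5 ✓
All conditions hold, so these sides form a valid triangle.

Yes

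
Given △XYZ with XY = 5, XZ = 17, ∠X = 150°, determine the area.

When two sides and the included angle are known, the area formula is (1/2)ab sin(C).
The height from one side to the opposite vertex is 17 sin(150°) = 17/2.
Area = (1/2) * 5 * 17/2 = 85/4.

85/4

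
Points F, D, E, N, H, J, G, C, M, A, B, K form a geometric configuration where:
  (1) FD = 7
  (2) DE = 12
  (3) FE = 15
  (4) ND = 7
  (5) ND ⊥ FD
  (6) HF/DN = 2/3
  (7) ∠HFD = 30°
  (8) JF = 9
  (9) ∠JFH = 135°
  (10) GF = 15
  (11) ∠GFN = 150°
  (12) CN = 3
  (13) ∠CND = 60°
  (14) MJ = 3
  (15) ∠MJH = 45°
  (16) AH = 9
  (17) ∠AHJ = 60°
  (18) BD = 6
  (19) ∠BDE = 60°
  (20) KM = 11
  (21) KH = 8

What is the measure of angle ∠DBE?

Step 1: By the law of cosines on triangle BDE: BE² = 6² + 12² − 2·6·12·cos(60°) = 108, so BE = 6·√3.
Step 2: By the inverse law of cosines on triangle DBE: cos(∠DBE) = (6² + (6·√3)² − 12²) / (2·6·6·√3) = 0/124.71 = 0, so ∠DBE = 90°.

Therefore, the measure of angle ∠DBE = 90°.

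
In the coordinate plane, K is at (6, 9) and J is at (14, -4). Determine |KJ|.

d = sqrt((8)^2 + (-13)^2) = sqrt(233)

sqrt(233)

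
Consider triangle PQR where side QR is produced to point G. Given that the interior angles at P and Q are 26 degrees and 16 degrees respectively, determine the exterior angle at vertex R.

Exterior angle = 26 + 16 = 42 degrees (exterior angle theorem).

42 degrees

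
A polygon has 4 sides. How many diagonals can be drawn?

Total line segments between 4 vertices = C(4,2) = 6.
Subtract the 4 sides: 6 - 4 = 2 diagonals.

2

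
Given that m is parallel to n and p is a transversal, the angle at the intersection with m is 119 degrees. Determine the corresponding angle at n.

Corresponding angles formed by parallel lines and a transversal are equal.
The given angle is 119 degrees.
The corresponding angle = 119 degrees.

119 degrees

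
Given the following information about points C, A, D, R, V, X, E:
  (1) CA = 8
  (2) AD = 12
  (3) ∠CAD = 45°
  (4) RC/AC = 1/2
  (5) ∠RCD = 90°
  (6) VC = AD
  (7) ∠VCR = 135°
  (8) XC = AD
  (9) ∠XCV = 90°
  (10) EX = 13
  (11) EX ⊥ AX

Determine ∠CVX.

From the given relations: VC = AD = 12; XC = AD = 12.
Step 1: By the law of cosines on triangle VCX: VX² = 12² + 12² − 2·12·12·cos(90°) = 288, so VX = 12·√2.
Step 2: By the inverse law of cosines on triangle CVX: cos(∠CVX) = (12² + (12·√2)² − 12²) / (2·12·12·√2) = 288/407.29 = 0.7071, so ∠CVX = 45°.

Therefore, the measure of angle ∠CVX = 45°.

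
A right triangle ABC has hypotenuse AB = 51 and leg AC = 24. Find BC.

By the Pythagorean theorem: BC^2 = AB^2 - AC^2
BC^2 = 51^2 - 24^2 = 2601 - 576 = 2025
BC = sqrt(2025) = 45

45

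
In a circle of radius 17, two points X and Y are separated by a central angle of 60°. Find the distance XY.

Drop a perpendicular from the center to the chord, bisecting both the chord and the central angle.
Each half-chord = r sin(θ/2) = 17 sin(30°).
The full chord = 2 × 17 × sin(30°) = 17.

17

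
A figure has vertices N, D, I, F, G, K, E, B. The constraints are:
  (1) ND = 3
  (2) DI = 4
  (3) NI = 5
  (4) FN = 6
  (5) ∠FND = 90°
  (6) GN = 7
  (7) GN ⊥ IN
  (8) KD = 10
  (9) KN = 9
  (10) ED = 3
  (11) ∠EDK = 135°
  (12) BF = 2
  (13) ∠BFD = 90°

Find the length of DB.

Step 1: By the law of cosines on triangle FND: FD² = 6² + 3² − 2·6·3·cos(90°) = 45, so FD = 3·√5.
Step 2: By the law of cosines on triangle DFB: DB² = (3·√5)² + 2² − 2·3·√5·2·cos(90°) = 49, so DB = 7.

Therefore, the length of DB = 7.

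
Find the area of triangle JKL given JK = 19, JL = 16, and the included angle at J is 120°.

When two sides and the included angle are known, the area formula is (1/2)ab sin(C).
The height from one side to the opposite vertex is 16 sin(120°) = 8*sqrt(3).
Area = (1/2) * 19 * 8*sqrt(3) = 76*sqrt(3).

76*sqrt(3)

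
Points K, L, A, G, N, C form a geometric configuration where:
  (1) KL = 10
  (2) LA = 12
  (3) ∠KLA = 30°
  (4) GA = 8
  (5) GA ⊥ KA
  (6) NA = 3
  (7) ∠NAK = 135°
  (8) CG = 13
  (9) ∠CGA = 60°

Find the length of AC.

Step 1: By the law of cosines on triangle AGC: AC² = 8² + 13² − 2·8·13·cos(60°) = 129, so AC = √129.

Therefore, the length of AC = √129.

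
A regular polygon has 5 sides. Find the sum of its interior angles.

The sum of interior angles of an n-sided polygon is (n - 2) * 180.
For n = 5: (5 - 2) * 180 = 3 * 180 = 540 degrees.

540 degrees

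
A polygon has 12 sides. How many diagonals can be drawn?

Total line segments between 12 vertices = C(12,2) = 66.
Subtract the 12 sides: 66 - 12 = 54 diagonals.

54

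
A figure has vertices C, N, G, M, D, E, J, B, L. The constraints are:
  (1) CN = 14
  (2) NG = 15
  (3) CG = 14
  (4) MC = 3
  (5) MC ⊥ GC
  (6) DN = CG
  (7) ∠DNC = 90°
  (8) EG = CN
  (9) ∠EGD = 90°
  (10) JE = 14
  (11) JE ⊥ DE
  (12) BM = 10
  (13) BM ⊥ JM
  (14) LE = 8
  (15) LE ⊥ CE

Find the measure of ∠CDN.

From the given relations: DN = CG = 14.
Step 1: By the law of cosines on triangle DNC: DC² = 14² + 14² − 2·14·14·cos(90°) = 392, so DC = 14·√2.
Step 2: By the inverse law of cosines on triangle CDN: cos(∠CDN) = ((14·√2)² + 14² − 14²) / (2·14·√2·14) = 392/554.37 = 0.7071, so ∠CDN = 45°.

Therefore, the measure of angle ∠CDN = 45°.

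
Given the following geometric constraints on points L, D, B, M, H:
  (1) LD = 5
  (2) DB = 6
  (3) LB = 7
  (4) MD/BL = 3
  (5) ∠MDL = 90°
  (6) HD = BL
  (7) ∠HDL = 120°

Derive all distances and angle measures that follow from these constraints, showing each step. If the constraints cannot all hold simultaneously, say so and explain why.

The constraints are consistent.

From the given relations:
  MD = 3·BL = 3·7 = 21
  HD = BL = 7

Step 1: From LD = 5, DM = 21, and ∠LDM = 90°, by the law of cosines:
  LM² = LD² + DM² - 2·LD·DM·cos(90°) = 25 + 441 - 0 = 466
  LM ≈ 21.59

Step 2: From LD = 5, DH = 7, and ∠LDH = 120°, by the law of cosines:
  LH² = LD² + DH² - 2·LD·DH·cos(120°) = 25 + 49 + 35 = 109
  LH = √109

Step 3: From LB = 7, LD = 5, BD = 6, by the inverse law of cosines:
  cos(∠BLD) = (LB² + LD² - BD²) / (2·LB·LD)
  ∠BLD = 57.12°

Step 4: From DB = 6, DL = 5, BL = 7, by the inverse law of cosines:
  cos(∠BDL) = (DB² + DL² - BL²) / (2·DB·DL)
  ∠BDL = 78.46°

Step 5: From BD = 6, BL = 7, DL = 5, by the inverse law of cosines:
  cos(∠DBL) = (BD² + BL² - DL²) / (2·BD·BL)
  ∠DBL = 44.42°

Step 6: From LD = 5, LH = √109, DH = 7, by the inverse law of cosines:
  cos(∠DLH) = (LD² + LH² - DH²) / (2·LD·LH)
  ∠DLH = 35.5°

Step 7: From LD = 5, LM = 21.59, DM = 21, by the inverse law of cosines:
  cos(∠DLM) = (LD² + LM² - DM²) / (2·LD·LM)
  ∠DLM = 76.61°

Step 8: From MD = 21, ML = 21.59, DL = 5, by the inverse law of cosines:
  cos(∠DML) = (MD² + ML² - DL²) / (2·MD·ML)
  ∠DML = 13.39°

Step 9: From HD = 7, HL = √109, DL = 5, by the inverse law of cosines:
  cos(∠DHL) = (HD² + HL² - DL²) / (2·HD·HL)
  ∠DHL = 24.5°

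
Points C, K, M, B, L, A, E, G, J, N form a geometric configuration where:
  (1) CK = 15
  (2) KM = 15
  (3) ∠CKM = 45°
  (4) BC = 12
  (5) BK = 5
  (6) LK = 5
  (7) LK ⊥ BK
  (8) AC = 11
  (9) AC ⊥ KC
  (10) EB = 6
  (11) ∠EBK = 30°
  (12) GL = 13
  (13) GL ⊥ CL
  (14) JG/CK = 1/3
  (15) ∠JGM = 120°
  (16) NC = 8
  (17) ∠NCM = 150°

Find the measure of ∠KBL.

Step 1: By the law of cosines on triangle BKL: BL² = 5² + 5² − 2·5·5·cos(90°) = 50, so BL = 5·√2.
Step 2: By the inverse law of cosines on triangle KBL: cos(∠KBL) = (5² + (5·√2)² − 5²) / (2·5·5·√2) = 50/70.71 = 0.7071, so ∠KBL = 45°.

Therefore, the measure of angle ∠KBL = 45°.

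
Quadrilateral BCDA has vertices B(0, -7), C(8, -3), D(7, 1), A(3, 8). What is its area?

Using the Shoelace formula for a quadrilateral (vertices in order):
Area = (1/2)|sum of (x_i * y_(i+1) - x_(i+1) * y_i)|
Terms: (0*-3 - 8*-7) = 56, (8*1 - 7*-3) = 29, (7*8 - 3*1) = 53, (3*-7 - 0*8) = -21
Sum = 117
Area = (1/2)(117) = 117/2

117/2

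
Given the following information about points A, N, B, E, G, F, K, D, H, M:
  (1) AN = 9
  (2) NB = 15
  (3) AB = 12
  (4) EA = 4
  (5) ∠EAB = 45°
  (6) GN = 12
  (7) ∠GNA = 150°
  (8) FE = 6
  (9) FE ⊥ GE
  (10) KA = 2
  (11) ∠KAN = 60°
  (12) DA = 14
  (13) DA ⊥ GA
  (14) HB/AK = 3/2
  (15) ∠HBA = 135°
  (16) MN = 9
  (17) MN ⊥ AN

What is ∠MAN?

Step 1: By the law of cosines on triangle ANM: AM² = 9² + 9² − 2·9·9·cos(90°) = 162, so AM = 9·√2.
Step 2: By the inverse law of cosines on triangle MAN: cos(∠MAN) = ((9·√2)² + 9² − 9²) / (2·9·√2·9) = 162/229.1 = 0.7071, so ∠MAN = 45°.

Therefore, the measure of angle ∠MAN = 45°.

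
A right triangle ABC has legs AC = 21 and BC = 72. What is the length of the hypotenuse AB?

AB = sqrt(21^2 + 72^2) = sqrt(5625) = 75

75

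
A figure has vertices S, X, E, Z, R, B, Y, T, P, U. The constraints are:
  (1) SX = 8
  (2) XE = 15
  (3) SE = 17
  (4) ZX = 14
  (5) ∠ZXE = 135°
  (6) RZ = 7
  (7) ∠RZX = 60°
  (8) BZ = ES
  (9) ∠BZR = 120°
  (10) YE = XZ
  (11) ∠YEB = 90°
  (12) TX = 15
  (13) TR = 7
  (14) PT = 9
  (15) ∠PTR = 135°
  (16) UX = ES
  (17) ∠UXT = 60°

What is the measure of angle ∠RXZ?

Step 1: By the law of cosines on triangle XZR: XR² = 14² + 7² − 2·14·7·cos(60°) = 147, so XR = 7·√3.
Step 2: By the inverse law of cosines on triangle RXZ: cos(∠RXZ) = ((7·√3)² + 14² − 7²) / (2·7·√3·14) = 294/339.48 = 0.866, so ∠RXZ = 30°.

Therefore, the measure of angle ∠RXZ = 30°.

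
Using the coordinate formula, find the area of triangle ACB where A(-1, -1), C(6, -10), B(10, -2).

The Shoelace formula computes the area from vertex coordinates by summing cross products.
For vertices (-1,-1), (6,-10), (10,-2):
Signed sum = -1*-10 - 6*-1 + 6*-2 - 10*-10 + 10*-1 - -1*-2
= 16 + 88 + -12 = 92
Area = (1/2)|92| = 46.

46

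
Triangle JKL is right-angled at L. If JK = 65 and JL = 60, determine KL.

By the Pythagorean theorem: KL^2 = JK^2 - JL^2
KL^2 = 65^2 - 60^2 = 4225 - 3600 = 625
KL = sqrt(625) = 25

25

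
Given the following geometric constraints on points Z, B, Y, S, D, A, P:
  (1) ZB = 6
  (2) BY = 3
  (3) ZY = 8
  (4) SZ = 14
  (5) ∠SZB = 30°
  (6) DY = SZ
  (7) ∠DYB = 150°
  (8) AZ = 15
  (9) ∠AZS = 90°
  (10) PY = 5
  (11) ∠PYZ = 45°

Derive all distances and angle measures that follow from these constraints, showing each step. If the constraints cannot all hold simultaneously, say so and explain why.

The constraints are consistent.

From the given relations:
  DY = SZ = 14

Step 1: From ZY = 8, YP = 5, and ∠ZYP = 45°, by the law of cosines:
  ZP² = ZY² + YP² - 2·ZY·YP·cos(45°) = 64 + 25 - 56.57 = 32.43
  ZP ≈ 5.69

Step 2: From BZ = 6, ZS = 14, and ∠BZS = 30°, by the law of cosines:
  BS² = BZ² + ZS² - 2·BZ·ZS·cos(30°) = 36 + 196 - 145.5 = 86.51
  BS ≈ 9.3

Step 3: From BY = 3, YD = 14, and ∠BYD = 150°, by the law of cosines:
  BD² = BY² + YD² - 2·BY·YD·cos(150°) = 9 + 196 + 72.75 = 277.7
  BD ≈ 16.67

Step 4: From SZ = 14, ZA = 15, and ∠SZA = 90°, by the law of cosines:
  SA² = SZ² + ZA² - 2·SZ·ZA·cos(90°) = 196 + 225 - 0 = 421
  SA ≈ 20.52

Step 5: From ZB = 6, ZY = 8, BY = 3, by the inverse law of cosines:
  cos(∠BZY) = (ZB² + ZY² - BY²) / (2·ZB·ZY)
  ∠BZY = 18.57°

Step 6: From BY = 3, BZ = 6, YZ = 8, by the inverse law of cosines:
  cos(∠YBZ) = (BY² + BZ² - YZ²) / (2·BY·BZ)
  ∠YBZ = 121.86°

Step 7: From YB = 3, YZ = 8, BZ = 6, by the inverse law of cosines:
  cos(∠BYZ) = (YB² + YZ² - BZ²) / (2·YB·YZ)
  ∠BYZ = 39.57°

Step 8: From ZP = 5.69, ZY = 8, PY = 5, by the inverse law of cosines:
  cos(∠PZY) = (ZP² + ZY² - PY²) / (2·ZP·ZY)
  ∠PZY = 38.38°

Step 9: From BD = 16.67, BY = 3, DY = 14, by the inverse law of cosines:
  cos(∠DBY) = (BD² + BY² - DY²) / (2·BD·BY)
  ∠DBY = 24.84°

Step 10: From BS = 9.3, BZ = 6, SZ = 14, by the inverse law of cosines:
  cos(∠SBZ) = (BS² + BZ² - SZ²) / (2·BS·BZ)
  ∠SBZ = 131.18°

Step 11: From SA = 20.52, SZ = 14, AZ = 15, by the inverse law of cosines:
  cos(∠ASZ) = (SA² + SZ² - AZ²) / (2·SA·SZ)
  ∠ASZ = 46.97°

Step 12: From SB = 9.3, SZ = 14, BZ = 6, by the inverse law of cosines:
  cos(∠BSZ) = (SB² + SZ² - BZ²) / (2·SB·SZ)
  ∠BSZ = 18.82°

Step 13: From DB = 16.67, DY = 14, BY = 3, by the inverse law of cosines:
  cos(∠BDY) = (DB² + DY² - BY²) / (2·DB·DY)
  ∠BDY = 5.16°

Step 14: From AS = 20.52, AZ = 15, SZ = 14, by the inverse law of cosines:
  cos(∠SAZ) = (AS² + AZ² - SZ²) / (2·AS·AZ)
  ∠SAZ = 43.03°

Step 15: From PY = 5, PZ = 5.69, YZ = 8, by the inverse law of cosines:
  cos(∠YPZ) = (PY² + PZ² - YZ²) / (2·PY·PZ)
  ∠YPZ = 96.62°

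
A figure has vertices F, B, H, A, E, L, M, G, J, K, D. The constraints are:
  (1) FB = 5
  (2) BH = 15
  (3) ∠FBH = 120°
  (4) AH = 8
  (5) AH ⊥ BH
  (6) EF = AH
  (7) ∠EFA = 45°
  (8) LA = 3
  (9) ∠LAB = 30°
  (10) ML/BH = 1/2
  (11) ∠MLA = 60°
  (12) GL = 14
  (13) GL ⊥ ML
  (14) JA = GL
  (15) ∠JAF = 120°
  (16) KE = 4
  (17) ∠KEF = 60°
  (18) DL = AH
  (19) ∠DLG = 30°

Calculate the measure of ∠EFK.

From the given relations: EF = AH = 8.
Step 1: By the law of cosines on triangle FEK: FK² = 8² + 4² − 2·8·4·cos(60°) = 48, so FK = 4·√3.
Step 2: By the inverse law of cosines on triangle EFK: cos(∠EFK) = (8² + (4·√3)² − 4²) / (2·8·4·√3) = 96/110.85 = 0.866, so ∠EFK = 30°.

Therefore, the measure of angle ∠EFK = 30°.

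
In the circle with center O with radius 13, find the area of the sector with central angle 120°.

The full circle has area πr² = π(13)² = 169*pi.
The sector covers 120° out of 360°, a fraction of 1/3.
Sector area = 169*pi × 1/3 = 169*pi/3.

169*pi/3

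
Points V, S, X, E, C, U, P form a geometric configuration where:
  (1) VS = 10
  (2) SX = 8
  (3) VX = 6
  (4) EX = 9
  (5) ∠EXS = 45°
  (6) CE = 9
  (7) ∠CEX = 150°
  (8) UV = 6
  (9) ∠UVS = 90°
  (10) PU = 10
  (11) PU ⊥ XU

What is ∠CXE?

Step 1: By the law of cosines on triangle XEC: XC² = 9² + 9² − 2·9·9·cos(150°) = 302.3, so XC ≈ 17.39.
Step 2: By the inverse law of cosines on triangle CXE: cos(∠CXE) = (17.39² + 9² − 9²) / (2·17.39·9) = 302.3/312.96 = 0.9659, so ∠CXE = 15°.

Therefore, the measure of angle ∠CXE = 15°.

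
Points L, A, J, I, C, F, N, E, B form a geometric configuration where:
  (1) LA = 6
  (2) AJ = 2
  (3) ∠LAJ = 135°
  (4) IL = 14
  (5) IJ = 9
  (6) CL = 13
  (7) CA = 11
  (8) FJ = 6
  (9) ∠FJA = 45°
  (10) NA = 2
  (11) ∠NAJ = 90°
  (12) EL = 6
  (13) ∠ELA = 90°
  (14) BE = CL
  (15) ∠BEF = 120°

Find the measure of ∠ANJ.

Step 1: By the law of cosines on triangle NAJ: NJ² = 2² + 2² − 2·2·2·cos(90°) = 8, so NJ = 2·√2.
Step 2: By the inverse law of cosines on triangle ANJ: cos(∠ANJ) = (2² + (2·√2)² − 2²) / (2·2·2·√2) = 8/11.31 = 0.7071, so ∠ANJ = 45°.

Therefore, the measure of angle ∠ANJ = 45°.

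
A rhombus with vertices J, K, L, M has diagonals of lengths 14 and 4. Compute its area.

Area = (14 * 4) / 2 = 56 / 2 = 28

28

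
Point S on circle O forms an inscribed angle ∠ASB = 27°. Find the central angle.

The inscribed angle theorem states that a central angle is always twice any inscribed angle that subtends the same arc.
Since the inscribed angle is 27°, the central angle = 2 × 27° = 54°.

54°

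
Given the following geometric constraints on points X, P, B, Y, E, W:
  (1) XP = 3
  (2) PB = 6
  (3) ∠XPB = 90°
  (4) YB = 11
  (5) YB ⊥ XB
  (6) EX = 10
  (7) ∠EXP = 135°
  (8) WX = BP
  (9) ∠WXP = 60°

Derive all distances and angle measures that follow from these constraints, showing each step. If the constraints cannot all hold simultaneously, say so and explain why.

The constraints are consistent.

From the given relations:
  WX = BP = 6

Step 1: From XP = 3, PB = 6, and ∠XPB = 90°, by the law of cosines:
  XB² = XP² + PB² - 2·XP·PB·cos(90°) = 9 + 36 - 0 = 45
  XB = 3·√5

Step 2: From PX = 3, XE = 10, and ∠PXE = 135°, by the law of cosines:
  PE² = PX² + XE² - 2·PX·XE·cos(135°) = 9 + 100 + 42.43 = 151.4
  PE ≈ 12.31

Step 3: From PX = 3, XW = 6, and ∠PXW = 60°, by the law of cosines:
  PW² = PX² + XW² - 2·PX·XW·cos(60°) = 9 + 36 - 18 = 27
  PW = 3·√3

Step 4: From XB = 3·√5, BY = 11, and ∠XBY = 90°, by the law of cosines:
  XY² = XB² + BY² - 2·XB·BY·cos(90°) = 45 + 121 - 0 = 166
  XY = √166

Step 5: From XB = 3·√5, XP = 3, BP = 6, by the inverse law of cosines:
  cos(∠BXP) = (XB² + XP² - BP²) / (2·XB·XP)
  ∠BXP = 63.43°

Step 6: From PE = 12.31, PX = 3, EX = 10, by the inverse law of cosines:
  cos(∠EPX) = (PE² + PX² - EX²) / (2·PE·PX)
  ∠EPX = 35.07°

Step 7: From PW = 3·√3, PX = 3, WX = 6, by the inverse law of cosines:
  cos(∠WPX) = (PW² + PX² - WX²) / (2·PW·PX)
  ∠WPX = 90°

Step 8: From BP = 6, BX = 3·√5, PX = 3, by the inverse law of cosines:
  cos(∠PBX) = (BP² + BX² - PX²) / (2·BP·BX)
  ∠PBX = 26.57°

Step 9: From EP = 12.31, EX = 10, PX = 3, by the inverse law of cosines:
  cos(∠PEX) = (EP² + EX² - PX²) / (2·EP·EX)
  ∠PEX = 9.93°

Step 10: From WP = 3·√3, WX = 6, PX = 3, by the inverse law of cosines:
  cos(∠PWX) = (WP² + WX² - PX²) / (2·WP·WX)
  ∠PWX = 30°

Step 11: From XB = 3·√5, XY = √166, BY = 11, by the inverse law of cosines:
  cos(∠BXY) = (XB² + XY² - BY²) / (2·XB·XY)
  ∠BXY = 58.62°

Step 12: From YB = 11, YX = √166, BX = 3·√5, by the inverse law of cosines:
  cos(∠BYX) = (YB² + YX² - BX²) / (2·YB·YX)
  ∠BYX = 31.38°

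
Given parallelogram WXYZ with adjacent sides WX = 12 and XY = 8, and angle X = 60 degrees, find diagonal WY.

Law of cosines: d^2 = 12^2 + 8^2 - 2(12)(8)cos(60°) = 112, so d = 4*sqrt(7).

4*sqrt(7)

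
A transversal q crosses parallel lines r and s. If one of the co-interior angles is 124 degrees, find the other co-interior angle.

Co-interior angles (same-side interior) formed by parallel lines and a transversal are supplementary (sum to 180 degrees).
The given angle is 124 degrees.
The co-interior angle = 180 - 124 = 56 degrees.

56 degrees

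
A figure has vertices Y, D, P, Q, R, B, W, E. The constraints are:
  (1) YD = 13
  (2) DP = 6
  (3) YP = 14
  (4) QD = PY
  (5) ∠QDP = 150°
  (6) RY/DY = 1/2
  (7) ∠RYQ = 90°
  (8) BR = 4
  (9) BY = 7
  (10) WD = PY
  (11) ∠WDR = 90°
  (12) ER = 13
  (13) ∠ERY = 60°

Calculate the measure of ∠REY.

From the given relations: RY = 1/2·DY = 1/2·13 ≈ 6.5.
Step 1: By the law of cosines on triangle ERY: EY² = 13² + 6.5² − 2·13·6.5·cos(60°) = 126.75, so EY ≈ 11.26.
Step 2: By the inverse law of cosines on triangle REY: cos(∠REY) = (13² + 11.26² − 6.5²) / (2·13·11.26) = 253.5/292.72 = 0.866, so ∠REY = 30°.

Therefore, the measure of angle ∠REY = 30°.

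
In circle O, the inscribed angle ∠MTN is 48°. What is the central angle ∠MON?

By the inscribed angle theorem, the central angle is twice the inscribed angle.
Central angle = 2 × 48° = 96°

96°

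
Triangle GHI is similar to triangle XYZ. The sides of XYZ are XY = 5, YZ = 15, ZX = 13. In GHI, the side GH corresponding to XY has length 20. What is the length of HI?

Since the triangles are similar, the ratio of corresponding sides is constant.
Scale factor k = GH / XY = 20 / 5 = 4
HI = k * YZ = 4 * 15 = 60

60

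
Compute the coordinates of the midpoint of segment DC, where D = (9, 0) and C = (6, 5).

The midpoint is the average of the coordinates:
x: (9 + 6)/2 = 15/2
y: (0 + 5)/2 = 5/2
Midpoint = (15/2, 5/2)

(15/2, 5/2)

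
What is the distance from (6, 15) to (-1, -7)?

d = sqrt((-1 - 6)^2 + (-7 - 15)^2)
d = sqrt(-7^2 + -22^2)
d = sqrt(49 + 484)
d = sqrt(533)

sqrt(533)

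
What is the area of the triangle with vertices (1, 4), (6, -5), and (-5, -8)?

Using the Shoelace formula for a triangle:
Area = (1/2)|x0(y1 - y2) + x1(y2 - y0) + x2(y0 - y1)|
Area = (1/2)|1(-5 - -8) + 6(-8 - 4) + -5(4 - -5)|
Area = (1/2)|3 + -72 + -45|
Area = (1/2)|-114|
Area = (1/2)(114)
Area = 57

57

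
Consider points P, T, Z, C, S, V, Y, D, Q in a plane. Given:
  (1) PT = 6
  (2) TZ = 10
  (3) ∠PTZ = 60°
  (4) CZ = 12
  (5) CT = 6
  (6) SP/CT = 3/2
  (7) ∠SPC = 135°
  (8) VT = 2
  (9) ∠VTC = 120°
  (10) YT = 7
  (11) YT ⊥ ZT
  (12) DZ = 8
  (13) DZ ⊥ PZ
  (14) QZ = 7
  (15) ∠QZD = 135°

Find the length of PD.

Step 1: By the law of cosines on triangle ZTP: ZP² = 10² + 6² − 2·10·6·cos(60°) = 76, so ZP = 2·√19.
Step 2: By the law of cosines on triangle PZD: PD² = (2·√19)² + 8² − 2·2·√19·8·cos(90°) = 140, so PD = 2·√35.

Therefore, the length of PD = 2·√35.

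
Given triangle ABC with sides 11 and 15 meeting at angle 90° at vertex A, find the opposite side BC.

By the law of cosines: BC^2 = AB^2 + AC^2 - 2*AB*AC*cos(A)
BC^2 = 11^2 + 15^2 - 2*11*15*cos(90°)
BC^2 = 121 + 225 - 330*(0)
BC^2 = 346
BC = sqrt(346)

sqrt(346)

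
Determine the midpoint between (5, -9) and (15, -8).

The midpoint is the point halfway along the segment.
Move half the horizontal distance: 5 + (15 - 5)/2 = 5 + 10/2 = 10
Move half the vertical distance: -9 + (-8 - -9)/2 = -9 + 1/2 = -17/2
Midpoint = (10, -17/2)

(10, -17/2)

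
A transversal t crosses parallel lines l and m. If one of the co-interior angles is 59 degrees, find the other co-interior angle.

Co-interior (same-side interior) angles are between the parallel lines on the same side of the transversal.
Unlike corresponding or alternate interior angles, they are supplementary rather than equal.
So the angle = 180 - 59 = 121 degrees.

121 degrees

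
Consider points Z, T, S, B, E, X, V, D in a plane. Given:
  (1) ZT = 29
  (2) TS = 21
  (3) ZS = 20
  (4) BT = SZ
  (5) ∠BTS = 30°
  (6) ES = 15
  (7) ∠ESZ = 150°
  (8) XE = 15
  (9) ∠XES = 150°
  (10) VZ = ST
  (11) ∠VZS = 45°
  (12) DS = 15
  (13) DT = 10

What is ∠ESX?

Step 1: By the law of cosines on triangle SEX: SX² = 15² + 15² − 2·15·15·cos(150°) = 839.71, so SX ≈ 28.98.
Step 2: By the inverse law of cosines on triangle ESX: cos(∠ESX) = (15² + 28.98² − 15²) / (2·15·28.98) = 839.71/869.33 = 0.9659, so ∠ESX = 15°.

Therefore, the measure of angle ∠ESX = 15°.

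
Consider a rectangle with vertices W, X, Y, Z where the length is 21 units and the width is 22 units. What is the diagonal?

A rectangle's diagonal splits it into two right triangles, with the diagonal as the hypotenuse.
By the Pythagorean theorem, d^2 = 21^2 + 22^2 = 925.
Therefore d = sqrt(925) = 5*sqrt(37).

5*sqrt(37)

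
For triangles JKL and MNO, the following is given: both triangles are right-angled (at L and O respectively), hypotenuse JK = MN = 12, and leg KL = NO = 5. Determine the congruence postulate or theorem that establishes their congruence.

The given information provides:
both triangles are right-angled (at L and O respectively), hypotenuse JK = MN = 12, and leg KL = NO = 5
This matches the HL congruence theorem.
The hypotenuse and one leg of two right triangles are equal (Hypotenuse-Leg).

HL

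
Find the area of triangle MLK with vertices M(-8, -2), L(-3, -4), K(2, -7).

Using the Shoelace formula for a triangle:
Area = (1/2)|x0(y1 - y2) + x1(y2 - y0) + x2(y0 - y1)|
Area = (1/2)|-8(-4 - -7) + -3(-7 - -2) + 2(-2 - -4)|
Area = (1/2)|-24 + 15 + 4|
Area = (1/2)|-5|
Area = (1/2)(5)
Area = 5/2

5/2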